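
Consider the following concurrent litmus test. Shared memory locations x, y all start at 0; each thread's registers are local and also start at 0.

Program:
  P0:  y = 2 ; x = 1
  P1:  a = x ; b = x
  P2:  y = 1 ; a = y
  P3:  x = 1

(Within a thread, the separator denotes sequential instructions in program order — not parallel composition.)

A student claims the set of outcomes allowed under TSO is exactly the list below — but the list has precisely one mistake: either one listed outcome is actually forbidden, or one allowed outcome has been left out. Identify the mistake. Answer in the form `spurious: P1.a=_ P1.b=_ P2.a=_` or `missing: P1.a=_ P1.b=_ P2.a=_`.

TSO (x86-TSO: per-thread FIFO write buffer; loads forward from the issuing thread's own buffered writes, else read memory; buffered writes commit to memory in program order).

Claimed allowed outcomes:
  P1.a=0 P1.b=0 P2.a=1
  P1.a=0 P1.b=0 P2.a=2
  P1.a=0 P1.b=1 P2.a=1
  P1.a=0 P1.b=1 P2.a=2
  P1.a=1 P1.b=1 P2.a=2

missing: P1.a=1 P1.b=1 P2.a=1

outcome vector order: (P1.a,P1.b,P2.a)
under TSO → 001; 002; 011; 012; 111; 112
TSO∖claimed = {111}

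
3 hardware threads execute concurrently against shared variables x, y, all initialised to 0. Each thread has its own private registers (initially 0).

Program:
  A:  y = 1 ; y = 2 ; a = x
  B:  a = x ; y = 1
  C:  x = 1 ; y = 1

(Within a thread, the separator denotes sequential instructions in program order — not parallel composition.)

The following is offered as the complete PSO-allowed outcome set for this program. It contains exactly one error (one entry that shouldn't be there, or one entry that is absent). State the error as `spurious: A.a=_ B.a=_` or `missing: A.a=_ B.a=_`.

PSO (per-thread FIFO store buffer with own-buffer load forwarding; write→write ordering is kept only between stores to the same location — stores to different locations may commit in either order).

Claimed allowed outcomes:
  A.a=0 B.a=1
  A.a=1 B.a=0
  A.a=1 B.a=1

outcome vector order: (A.a,B.a)
PSO: 4 outcomes — {(0,0) (0,1) (1,0) (1,1)}
PSO∖claimed = {(0,0)}

missing: A.a=0 B.a=0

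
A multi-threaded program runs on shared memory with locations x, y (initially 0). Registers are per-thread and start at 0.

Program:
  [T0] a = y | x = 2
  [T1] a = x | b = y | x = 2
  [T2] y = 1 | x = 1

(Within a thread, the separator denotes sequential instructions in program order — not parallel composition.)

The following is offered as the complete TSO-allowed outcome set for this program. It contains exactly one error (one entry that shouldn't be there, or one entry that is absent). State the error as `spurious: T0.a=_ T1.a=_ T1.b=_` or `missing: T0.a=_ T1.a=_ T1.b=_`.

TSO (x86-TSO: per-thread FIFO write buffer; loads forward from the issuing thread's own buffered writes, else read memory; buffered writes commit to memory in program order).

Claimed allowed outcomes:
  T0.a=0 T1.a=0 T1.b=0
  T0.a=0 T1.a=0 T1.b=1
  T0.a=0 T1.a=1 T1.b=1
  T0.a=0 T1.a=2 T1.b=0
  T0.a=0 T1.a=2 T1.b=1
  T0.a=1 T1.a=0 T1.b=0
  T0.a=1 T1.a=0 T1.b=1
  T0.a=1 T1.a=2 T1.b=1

outcome vector order: (T0.a,T1.a,T1.b)
[TSO] allowed = {0/0/0, 0/0/1, 0/1/1, 0/2/0, 0/2/1, 1/0/0, 1/0/1, 1/1/1, 1/2/1}
TSO∖claimed = {1/1/1}

missing: T0.a=1 T1.a=1 T1.b=1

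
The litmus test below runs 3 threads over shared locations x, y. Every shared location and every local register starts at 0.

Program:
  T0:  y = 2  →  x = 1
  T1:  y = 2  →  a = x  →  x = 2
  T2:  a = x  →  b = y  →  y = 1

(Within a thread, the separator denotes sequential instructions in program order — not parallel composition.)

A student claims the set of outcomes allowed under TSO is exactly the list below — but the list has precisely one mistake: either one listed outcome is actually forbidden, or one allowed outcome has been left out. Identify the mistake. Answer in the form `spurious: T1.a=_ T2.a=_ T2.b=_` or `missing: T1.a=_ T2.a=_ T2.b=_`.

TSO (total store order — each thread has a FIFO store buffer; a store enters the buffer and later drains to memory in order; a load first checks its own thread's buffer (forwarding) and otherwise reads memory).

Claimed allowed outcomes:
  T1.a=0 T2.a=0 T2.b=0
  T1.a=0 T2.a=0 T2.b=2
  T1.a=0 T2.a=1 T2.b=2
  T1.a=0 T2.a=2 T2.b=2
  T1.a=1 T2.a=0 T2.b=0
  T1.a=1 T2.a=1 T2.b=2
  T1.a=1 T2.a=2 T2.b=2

outcome vector order: (T1.a,T2.a,T2.b)
TSO (8): 000; 002; 012; 022; 100; 102; 112; 122
TSO∖claimed = {102}

missing: T1.a=1 T2.a=0 T2.b=2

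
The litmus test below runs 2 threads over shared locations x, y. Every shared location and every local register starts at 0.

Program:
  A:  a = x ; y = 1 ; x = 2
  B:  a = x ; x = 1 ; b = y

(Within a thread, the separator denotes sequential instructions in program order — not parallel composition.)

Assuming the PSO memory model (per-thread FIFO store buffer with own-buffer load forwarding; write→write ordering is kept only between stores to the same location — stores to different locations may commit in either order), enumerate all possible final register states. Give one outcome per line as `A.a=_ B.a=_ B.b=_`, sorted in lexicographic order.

A.a=0 B.a=0 B.b=0
A.a=0 B.a=0 B.b=1
A.a=0 B.a=2 B.b=0
A.a=0 B.a=2 B.b=1
A.a=1 B.a=0 B.b=0
A.a=1 B.a=0 B.b=1

outcome vector order: (A.a,B.a,B.b)
|PSO outcomes| = 6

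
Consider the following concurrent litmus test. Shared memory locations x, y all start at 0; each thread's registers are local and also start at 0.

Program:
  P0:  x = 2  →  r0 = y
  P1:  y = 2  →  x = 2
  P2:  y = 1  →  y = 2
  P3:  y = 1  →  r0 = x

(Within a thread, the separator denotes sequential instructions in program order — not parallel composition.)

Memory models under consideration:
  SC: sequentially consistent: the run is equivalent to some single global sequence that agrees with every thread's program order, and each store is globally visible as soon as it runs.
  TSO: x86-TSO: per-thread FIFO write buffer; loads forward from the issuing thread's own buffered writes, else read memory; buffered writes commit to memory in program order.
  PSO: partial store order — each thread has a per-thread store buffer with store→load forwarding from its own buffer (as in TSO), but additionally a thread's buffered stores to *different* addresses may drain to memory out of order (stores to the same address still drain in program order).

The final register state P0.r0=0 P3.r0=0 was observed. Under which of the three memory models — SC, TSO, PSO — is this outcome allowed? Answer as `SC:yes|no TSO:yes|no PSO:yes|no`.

SC:no TSO:yes PSO:yes

outcome vector order: (P0.r0,P3.r0)
[SC] allowed = {0/2, 1/0, 1/2, 2/0, 2/2}
[TSO] allowed = {0/0, 0/2, 1/0, 1/2, 2/0, 2/2}
[PSO] allowed = {0/0, 0/2, 1/0, 1/2, 2/0, 2/2}
target 0/0 ∈ {TSO,PSO}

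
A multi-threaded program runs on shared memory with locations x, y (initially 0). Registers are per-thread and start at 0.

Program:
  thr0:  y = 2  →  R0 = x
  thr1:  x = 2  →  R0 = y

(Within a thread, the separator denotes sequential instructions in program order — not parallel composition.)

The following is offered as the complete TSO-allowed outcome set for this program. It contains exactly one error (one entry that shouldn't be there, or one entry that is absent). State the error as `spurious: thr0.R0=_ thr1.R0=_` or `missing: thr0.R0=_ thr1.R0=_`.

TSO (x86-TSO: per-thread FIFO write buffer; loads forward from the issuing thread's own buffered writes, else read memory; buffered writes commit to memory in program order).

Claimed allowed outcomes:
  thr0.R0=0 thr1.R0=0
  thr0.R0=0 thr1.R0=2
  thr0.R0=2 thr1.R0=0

missing: thr0.R0=2 thr1.R0=2

outcome vector order: (thr0.R0,thr1.R0)
TSO: 4 outcomes — {(0,0); (0,2); (2,0); (2,2)}
TSO∖claimed = {(2,2)}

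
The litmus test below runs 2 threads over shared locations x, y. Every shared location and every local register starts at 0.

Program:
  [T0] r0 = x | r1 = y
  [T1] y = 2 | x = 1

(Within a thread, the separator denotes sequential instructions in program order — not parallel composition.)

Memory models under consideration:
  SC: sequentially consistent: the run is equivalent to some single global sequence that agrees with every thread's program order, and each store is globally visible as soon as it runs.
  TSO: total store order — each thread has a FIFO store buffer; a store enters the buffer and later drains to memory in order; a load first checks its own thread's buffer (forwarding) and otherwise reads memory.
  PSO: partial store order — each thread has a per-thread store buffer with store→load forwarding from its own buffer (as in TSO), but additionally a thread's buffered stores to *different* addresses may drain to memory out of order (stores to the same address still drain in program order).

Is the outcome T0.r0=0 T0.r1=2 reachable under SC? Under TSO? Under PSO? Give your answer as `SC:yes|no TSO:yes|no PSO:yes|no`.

outcome vector order: (T0.r0,T0.r1)
SC (3): 0/0 0/2 1/2
TSO (3): 0/0 0/2 1/2
PSO (4): 0/0 0/2 1/0 1/2
target 0/2 ∈ {SC,TSO,PSO}

SC:yes TSO:yes PSO:yes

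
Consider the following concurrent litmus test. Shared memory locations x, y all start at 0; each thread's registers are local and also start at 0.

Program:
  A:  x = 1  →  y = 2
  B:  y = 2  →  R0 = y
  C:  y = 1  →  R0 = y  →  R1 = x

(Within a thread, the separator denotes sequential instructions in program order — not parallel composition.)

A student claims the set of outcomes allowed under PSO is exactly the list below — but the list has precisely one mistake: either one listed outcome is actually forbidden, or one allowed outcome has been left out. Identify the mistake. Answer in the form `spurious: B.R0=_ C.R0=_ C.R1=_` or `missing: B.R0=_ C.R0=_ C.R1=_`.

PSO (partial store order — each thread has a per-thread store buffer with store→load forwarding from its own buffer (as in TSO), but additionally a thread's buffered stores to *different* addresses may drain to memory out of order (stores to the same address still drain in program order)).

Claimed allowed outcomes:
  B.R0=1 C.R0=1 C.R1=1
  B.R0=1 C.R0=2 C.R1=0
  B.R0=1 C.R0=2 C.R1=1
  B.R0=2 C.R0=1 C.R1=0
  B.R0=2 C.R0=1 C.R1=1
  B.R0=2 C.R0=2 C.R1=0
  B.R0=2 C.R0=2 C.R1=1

missing: B.R0=1 C.R0=1 C.R1=0

outcome vector order: (B.R0,C.R0,C.R1)
PSO: 8 outcomes — {110; 111; 120; 121; 210; 211; 220; 221}
PSO∖claimed = {110}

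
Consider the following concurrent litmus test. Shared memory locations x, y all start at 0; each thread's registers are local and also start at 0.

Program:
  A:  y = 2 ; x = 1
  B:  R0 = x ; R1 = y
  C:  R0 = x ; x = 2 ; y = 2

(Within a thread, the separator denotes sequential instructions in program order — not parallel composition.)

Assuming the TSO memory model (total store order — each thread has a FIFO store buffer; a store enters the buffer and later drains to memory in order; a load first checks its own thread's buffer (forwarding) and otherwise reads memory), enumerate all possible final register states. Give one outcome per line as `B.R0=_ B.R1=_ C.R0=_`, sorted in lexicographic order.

outcome vector order: (B.R0,B.R1,C.R0)
|TSO outcomes| = 9

B.R0=0 B.R1=0 C.R0=0
B.R0=0 B.R1=0 C.R0=1
B.R0=0 B.R1=2 C.R0=0
B.R0=0 B.R1=2 C.R0=1
B.R0=1 B.R1=2 C.R0=0
B.R0=1 B.R1=2 C.R0=1
B.R0=2 B.R1=0 C.R0=0
B.R0=2 B.R1=2 C.R0=0
B.R0=2 B.R1=2 C.R0=1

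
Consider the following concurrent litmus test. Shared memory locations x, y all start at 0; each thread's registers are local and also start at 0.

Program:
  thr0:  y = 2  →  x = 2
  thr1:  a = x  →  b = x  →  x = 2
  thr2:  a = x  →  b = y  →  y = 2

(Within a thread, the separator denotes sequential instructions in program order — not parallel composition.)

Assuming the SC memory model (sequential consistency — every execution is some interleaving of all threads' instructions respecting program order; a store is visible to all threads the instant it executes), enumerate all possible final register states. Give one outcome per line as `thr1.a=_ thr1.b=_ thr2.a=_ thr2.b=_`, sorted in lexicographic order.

thr1.a=0 thr1.b=0 thr2.a=0 thr2.b=0
thr1.a=0 thr1.b=0 thr2.a=0 thr2.b=2
thr1.a=0 thr1.b=0 thr2.a=2 thr2.b=0
thr1.a=0 thr1.b=0 thr2.a=2 thr2.b=2
thr1.a=0 thr1.b=2 thr2.a=0 thr2.b=0
thr1.a=0 thr1.b=2 thr2.a=0 thr2.b=2
thr1.a=0 thr1.b=2 thr2.a=2 thr2.b=2
thr1.a=2 thr1.b=2 thr2.a=0 thr2.b=0
thr1.a=2 thr1.b=2 thr2.a=0 thr2.b=2
thr1.a=2 thr1.b=2 thr2.a=2 thr2.b=2

outcome vector order: (thr1.a,thr1.b,thr2.a,thr2.b)
|SC outcomes| = 10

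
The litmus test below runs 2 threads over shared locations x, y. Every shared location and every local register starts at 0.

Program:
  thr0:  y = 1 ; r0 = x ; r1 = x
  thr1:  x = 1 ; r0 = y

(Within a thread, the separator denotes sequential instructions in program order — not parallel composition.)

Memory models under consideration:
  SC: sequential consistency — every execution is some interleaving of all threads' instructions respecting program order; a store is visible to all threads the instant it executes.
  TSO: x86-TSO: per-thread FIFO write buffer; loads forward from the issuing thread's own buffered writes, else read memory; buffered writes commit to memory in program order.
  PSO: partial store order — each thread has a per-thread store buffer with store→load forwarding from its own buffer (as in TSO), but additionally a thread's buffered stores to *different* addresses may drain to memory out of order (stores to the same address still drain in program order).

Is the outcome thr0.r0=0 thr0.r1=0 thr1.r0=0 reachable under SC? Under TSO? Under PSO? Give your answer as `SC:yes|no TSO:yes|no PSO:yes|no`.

outcome vector order: (thr0.r0,thr0.r1,thr1.r0)
under SC → <0 0 1> <0 1 1> <1 1 0> <1 1 1>
under TSO → <0 0 0> <0 0 1> <0 1 0> <0 1 1> <1 1 0> <1 1 1>
under PSO → <0 0 0> <0 0 1> <0 1 0> <0 1 1> <1 1 0> <1 1 1>
target <0 0 0> ∈ {TSO,PSO}

SC:no TSO:yes PSO:yes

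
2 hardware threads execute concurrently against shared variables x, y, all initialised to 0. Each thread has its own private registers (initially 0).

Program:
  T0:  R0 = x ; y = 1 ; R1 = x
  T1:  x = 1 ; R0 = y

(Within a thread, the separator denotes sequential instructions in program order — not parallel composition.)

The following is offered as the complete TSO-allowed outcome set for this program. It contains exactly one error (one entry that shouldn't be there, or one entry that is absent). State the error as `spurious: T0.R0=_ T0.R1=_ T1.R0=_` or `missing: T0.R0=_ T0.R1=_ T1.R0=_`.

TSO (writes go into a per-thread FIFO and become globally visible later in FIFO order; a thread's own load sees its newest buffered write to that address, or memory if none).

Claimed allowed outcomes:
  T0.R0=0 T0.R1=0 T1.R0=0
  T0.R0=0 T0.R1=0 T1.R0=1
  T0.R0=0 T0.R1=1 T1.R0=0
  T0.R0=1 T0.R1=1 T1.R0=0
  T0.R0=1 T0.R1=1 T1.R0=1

missing: T0.R0=0 T0.R1=1 T1.R0=1

outcome vector order: (T0.R0,T0.R1,T1.R0)
TSO (6): 0/0/0; 0/0/1; 0/1/0; 0/1/1; 1/1/0; 1/1/1
TSO∖claimed = {0/1/1}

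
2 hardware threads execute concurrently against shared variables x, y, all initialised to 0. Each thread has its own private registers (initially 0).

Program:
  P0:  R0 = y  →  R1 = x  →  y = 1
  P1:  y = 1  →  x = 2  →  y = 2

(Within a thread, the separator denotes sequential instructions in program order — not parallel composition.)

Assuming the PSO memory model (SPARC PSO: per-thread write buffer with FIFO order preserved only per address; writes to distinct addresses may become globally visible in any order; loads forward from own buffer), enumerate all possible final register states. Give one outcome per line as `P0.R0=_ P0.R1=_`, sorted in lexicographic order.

P0.R0=0 P0.R1=0
P0.R0=0 P0.R1=2
P0.R0=1 P0.R1=0
P0.R0=1 P0.R1=2
P0.R0=2 P0.R1=0
P0.R0=2 P0.R1=2

outcome vector order: (P0.R0,P0.R1)
|PSO outcomes| = 6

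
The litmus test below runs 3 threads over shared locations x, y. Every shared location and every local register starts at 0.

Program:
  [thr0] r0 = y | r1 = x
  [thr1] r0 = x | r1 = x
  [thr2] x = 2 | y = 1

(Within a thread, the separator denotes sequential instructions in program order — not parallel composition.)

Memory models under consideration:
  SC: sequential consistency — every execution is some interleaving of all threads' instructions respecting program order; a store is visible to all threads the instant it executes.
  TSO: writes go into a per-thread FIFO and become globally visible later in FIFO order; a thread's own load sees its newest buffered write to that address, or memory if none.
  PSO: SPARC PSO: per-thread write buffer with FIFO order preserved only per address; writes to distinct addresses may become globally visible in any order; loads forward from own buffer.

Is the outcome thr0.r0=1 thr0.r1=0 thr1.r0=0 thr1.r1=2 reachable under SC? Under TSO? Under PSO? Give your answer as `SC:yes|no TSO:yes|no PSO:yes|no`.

SC:no TSO:no PSO:yes

outcome vector order: (thr0.r0,thr0.r1,thr1.r0,thr1.r1)
SC (9): 0/0/0/0; 0/0/0/2; 0/0/2/2; 0/2/0/0; 0/2/0/2; 0/2/2/2; 1/2/0/0; 1/2/0/2; 1/2/2/2
TSO (9): 0/0/0/0; 0/0/0/2; 0/0/2/2; 0/2/0/0; 0/2/0/2; 0/2/2/2; 1/2/0/0; 1/2/0/2; 1/2/2/2
PSO (12): 0/0/0/0; 0/0/0/2; 0/0/2/2; 0/2/0/0; 0/2/0/2; 0/2/2/2; 1/0/0/0; 1/0/0/2; 1/0/2/2; 1/2/0/0; 1/2/0/2; 1/2/2/2
target 1/0/0/2 ∈ {PSO}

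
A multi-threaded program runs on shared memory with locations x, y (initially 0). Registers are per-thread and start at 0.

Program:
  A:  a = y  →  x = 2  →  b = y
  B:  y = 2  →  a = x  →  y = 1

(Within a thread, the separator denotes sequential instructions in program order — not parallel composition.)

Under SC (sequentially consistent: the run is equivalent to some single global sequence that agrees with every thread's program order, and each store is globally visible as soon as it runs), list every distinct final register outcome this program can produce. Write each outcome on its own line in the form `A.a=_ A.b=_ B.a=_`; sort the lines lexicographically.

outcome vector order: (A.a,A.b,B.a)
|SC outcomes| = 10

A.a=0 A.b=0 B.a=2
A.a=0 A.b=1 B.a=0
A.a=0 A.b=1 B.a=2
A.a=0 A.b=2 B.a=0
A.a=0 A.b=2 B.a=2
A.a=1 A.b=1 B.a=0
A.a=2 A.b=1 B.a=0
A.a=2 A.b=1 B.a=2
A.a=2 A.b=2 B.a=0
A.a=2 A.b=2 B.a=2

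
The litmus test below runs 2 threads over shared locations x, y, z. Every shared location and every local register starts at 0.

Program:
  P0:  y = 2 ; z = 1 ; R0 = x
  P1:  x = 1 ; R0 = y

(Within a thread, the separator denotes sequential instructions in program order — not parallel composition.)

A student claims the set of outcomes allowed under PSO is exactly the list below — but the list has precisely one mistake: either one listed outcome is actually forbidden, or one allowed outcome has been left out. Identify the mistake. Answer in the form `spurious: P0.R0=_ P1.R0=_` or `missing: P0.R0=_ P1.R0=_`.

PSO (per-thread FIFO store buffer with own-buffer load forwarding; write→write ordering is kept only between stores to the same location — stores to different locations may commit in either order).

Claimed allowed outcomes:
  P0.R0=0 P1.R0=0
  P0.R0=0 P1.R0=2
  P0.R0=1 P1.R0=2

missing: P0.R0=1 P1.R0=0

outcome vector order: (P0.R0,P1.R0)
PSO: 4 outcomes — {<0 0>, <0 2>, <1 0>, <1 2>}
PSO∖claimed = {<1 0>}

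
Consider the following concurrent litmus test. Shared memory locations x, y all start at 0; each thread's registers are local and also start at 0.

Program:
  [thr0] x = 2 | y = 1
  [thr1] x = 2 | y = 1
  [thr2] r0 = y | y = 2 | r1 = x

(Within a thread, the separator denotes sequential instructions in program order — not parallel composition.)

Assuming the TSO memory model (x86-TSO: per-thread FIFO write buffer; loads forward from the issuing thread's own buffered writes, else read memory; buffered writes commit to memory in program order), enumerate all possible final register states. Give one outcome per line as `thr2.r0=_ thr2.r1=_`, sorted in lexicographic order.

outcome vector order: (thr2.r0,thr2.r1)
|TSO outcomes| = 3

thr2.r0=0 thr2.r1=0
thr2.r0=0 thr2.r1=2
thr2.r0=1 thr2.r1=2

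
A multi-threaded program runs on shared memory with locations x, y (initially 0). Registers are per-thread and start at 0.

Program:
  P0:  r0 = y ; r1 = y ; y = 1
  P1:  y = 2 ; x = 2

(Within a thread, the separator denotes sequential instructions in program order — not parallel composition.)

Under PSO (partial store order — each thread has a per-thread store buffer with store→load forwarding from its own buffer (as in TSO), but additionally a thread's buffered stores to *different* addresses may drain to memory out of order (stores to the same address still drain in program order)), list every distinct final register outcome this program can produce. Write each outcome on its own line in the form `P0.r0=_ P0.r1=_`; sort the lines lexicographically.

outcome vector order: (P0.r0,P0.r1)
|PSO outcomes| = 3

P0.r0=0 P0.r1=0
P0.r0=0 P0.r1=2
P0.r0=2 P0.r1=2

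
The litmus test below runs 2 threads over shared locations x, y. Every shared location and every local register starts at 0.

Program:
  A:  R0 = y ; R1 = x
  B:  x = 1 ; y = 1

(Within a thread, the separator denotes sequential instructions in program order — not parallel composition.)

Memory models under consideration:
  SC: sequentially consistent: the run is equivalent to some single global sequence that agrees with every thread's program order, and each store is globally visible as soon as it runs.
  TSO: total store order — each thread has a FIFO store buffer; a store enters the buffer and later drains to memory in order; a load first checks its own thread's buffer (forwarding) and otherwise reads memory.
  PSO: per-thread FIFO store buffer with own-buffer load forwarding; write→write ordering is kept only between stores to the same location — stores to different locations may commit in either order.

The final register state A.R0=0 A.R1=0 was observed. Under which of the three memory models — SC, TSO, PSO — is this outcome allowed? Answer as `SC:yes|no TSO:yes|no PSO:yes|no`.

SC:yes TSO:yes PSO:yes

outcome vector order: (A.R0,A.R1)
SC: 3 outcomes — {0/0 0/1 1/1}
TSO: 3 outcomes — {0/0 0/1 1/1}
PSO: 4 outcomes — {0/0 0/1 1/0 1/1}
target 0/0 ∈ {SC,TSO,PSO}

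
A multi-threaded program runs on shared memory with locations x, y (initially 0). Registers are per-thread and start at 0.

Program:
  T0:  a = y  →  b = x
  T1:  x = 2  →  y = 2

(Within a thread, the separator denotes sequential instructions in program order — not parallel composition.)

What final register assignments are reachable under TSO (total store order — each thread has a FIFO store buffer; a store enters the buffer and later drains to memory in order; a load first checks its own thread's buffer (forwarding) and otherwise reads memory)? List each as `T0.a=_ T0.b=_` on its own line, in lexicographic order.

T0.a=0 T0.b=0
T0.a=0 T0.b=2
T0.a=2 T0.b=2

outcome vector order: (T0.a,T0.b)
|TSO outcomes| = 3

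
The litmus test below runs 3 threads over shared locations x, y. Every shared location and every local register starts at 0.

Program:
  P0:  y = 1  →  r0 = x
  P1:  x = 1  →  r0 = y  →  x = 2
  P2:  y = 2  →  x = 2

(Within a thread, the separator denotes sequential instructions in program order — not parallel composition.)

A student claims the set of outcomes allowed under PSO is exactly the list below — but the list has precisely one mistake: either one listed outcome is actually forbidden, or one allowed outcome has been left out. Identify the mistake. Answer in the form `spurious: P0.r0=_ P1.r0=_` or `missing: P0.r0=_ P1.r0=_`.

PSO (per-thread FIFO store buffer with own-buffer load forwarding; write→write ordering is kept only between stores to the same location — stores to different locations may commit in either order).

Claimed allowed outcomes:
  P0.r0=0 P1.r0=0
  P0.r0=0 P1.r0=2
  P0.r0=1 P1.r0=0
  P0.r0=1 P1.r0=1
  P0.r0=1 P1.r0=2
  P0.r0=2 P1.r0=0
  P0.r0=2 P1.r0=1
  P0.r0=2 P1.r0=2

missing: P0.r0=0 P1.r0=1

outcome vector order: (P0.r0,P1.r0)
PSO (9): <0 0>; <0 1>; <0 2>; <1 0>; <1 1>; <1 2>; <2 0>; <2 1>; <2 2>
PSO∖claimed = {<0 1>}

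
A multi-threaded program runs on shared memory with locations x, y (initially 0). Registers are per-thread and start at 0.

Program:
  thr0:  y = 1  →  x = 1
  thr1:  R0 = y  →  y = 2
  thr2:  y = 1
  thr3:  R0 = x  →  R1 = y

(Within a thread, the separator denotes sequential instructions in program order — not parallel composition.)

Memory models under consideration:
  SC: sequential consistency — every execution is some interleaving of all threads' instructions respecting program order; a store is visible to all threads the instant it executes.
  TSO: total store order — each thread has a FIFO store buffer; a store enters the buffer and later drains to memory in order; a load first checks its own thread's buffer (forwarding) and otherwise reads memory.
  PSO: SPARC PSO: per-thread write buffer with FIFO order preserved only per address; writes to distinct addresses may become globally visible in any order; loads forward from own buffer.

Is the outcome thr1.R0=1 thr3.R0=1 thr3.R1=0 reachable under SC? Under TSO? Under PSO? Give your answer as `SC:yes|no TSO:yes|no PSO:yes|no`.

SC:no TSO:no PSO:yes

outcome vector order: (thr1.R0,thr3.R0,thr3.R1)
SC (10): 000 001 002 011 012 100 101 102 111 112
TSO (10): 000 001 002 011 012 100 101 102 111 112
PSO (12): 000 001 002 010 011 012 100 101 102 110 111 112
target 110 ∈ {PSO}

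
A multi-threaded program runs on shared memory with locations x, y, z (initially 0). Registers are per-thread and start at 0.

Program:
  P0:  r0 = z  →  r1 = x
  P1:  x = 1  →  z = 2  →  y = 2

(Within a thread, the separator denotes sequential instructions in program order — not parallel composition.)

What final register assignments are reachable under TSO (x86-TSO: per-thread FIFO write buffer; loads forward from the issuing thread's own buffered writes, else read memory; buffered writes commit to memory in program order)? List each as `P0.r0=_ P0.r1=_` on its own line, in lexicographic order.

P0.r0=0 P0.r1=0
P0.r0=0 P0.r1=1
P0.r0=2 P0.r1=1

outcome vector order: (P0.r0,P0.r1)
|TSO outcomes| = 3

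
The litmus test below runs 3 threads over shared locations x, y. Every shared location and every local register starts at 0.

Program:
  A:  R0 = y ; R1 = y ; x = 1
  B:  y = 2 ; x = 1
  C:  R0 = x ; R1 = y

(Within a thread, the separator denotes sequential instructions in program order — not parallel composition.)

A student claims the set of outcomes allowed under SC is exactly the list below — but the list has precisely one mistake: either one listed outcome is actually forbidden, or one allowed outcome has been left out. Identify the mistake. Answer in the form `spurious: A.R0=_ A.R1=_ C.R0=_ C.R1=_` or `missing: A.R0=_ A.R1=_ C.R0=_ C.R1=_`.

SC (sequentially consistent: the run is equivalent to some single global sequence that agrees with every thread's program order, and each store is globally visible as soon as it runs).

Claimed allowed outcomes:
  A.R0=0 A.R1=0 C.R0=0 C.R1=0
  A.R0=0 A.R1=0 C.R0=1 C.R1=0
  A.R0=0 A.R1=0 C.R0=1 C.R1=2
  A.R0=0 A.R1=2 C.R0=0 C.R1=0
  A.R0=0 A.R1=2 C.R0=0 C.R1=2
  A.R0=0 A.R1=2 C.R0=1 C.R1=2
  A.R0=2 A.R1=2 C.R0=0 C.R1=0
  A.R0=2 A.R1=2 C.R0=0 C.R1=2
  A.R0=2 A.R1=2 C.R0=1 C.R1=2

outcome vector order: (A.R0,A.R1,C.R0,C.R1)
under SC → 0000 0002 0010 0012 0200 0202 0212 2200 2202 2212
SC∖claimed = {0002}

missing: A.R0=0 A.R1=0 C.R0=0 C.R1=2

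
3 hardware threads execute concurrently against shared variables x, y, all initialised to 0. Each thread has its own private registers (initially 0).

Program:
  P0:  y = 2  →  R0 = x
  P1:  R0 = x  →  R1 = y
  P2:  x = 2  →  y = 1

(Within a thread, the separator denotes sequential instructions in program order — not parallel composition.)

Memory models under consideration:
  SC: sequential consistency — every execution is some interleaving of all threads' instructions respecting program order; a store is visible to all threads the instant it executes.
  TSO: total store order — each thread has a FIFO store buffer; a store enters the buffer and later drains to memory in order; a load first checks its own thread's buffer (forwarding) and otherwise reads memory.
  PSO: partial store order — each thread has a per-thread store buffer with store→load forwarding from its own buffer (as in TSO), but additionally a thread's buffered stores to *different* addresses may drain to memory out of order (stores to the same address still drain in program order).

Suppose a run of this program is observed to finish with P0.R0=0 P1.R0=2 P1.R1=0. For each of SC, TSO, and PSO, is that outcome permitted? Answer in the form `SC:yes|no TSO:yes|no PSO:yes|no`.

SC:no TSO:yes PSO:yes

outcome vector order: (P0.R0,P1.R0,P1.R1)
SC: 11 outcomes — {000; 001; 002; 021; 022; 200; 201; 202; 220; 221; 222}
TSO: 12 outcomes — {000; 001; 002; 020; 021; 022; 200; 201; 202; 220; 221; 222}
PSO: 12 outcomes — {000; 001; 002; 020; 021; 022; 200; 201; 202; 220; 221; 222}
target 020 ∈ {TSO,PSO}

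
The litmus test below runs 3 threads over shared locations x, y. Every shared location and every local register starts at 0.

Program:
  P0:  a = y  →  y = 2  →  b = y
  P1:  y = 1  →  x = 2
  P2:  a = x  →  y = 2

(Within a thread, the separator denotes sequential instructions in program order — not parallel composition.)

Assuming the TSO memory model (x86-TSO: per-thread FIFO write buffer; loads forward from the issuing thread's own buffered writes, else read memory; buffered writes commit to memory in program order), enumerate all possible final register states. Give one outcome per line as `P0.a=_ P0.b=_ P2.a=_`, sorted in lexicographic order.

outcome vector order: (P0.a,P0.b,P2.a)
|TSO outcomes| = 9

P0.a=0 P0.b=1 P2.a=0
P0.a=0 P0.b=1 P2.a=2
P0.a=0 P0.b=2 P2.a=0
P0.a=0 P0.b=2 P2.a=2
P0.a=1 P0.b=2 P2.a=0
P0.a=1 P0.b=2 P2.a=2
P0.a=2 P0.b=1 P2.a=0
P0.a=2 P0.b=2 P2.a=0
P0.a=2 P0.b=2 P2.a=2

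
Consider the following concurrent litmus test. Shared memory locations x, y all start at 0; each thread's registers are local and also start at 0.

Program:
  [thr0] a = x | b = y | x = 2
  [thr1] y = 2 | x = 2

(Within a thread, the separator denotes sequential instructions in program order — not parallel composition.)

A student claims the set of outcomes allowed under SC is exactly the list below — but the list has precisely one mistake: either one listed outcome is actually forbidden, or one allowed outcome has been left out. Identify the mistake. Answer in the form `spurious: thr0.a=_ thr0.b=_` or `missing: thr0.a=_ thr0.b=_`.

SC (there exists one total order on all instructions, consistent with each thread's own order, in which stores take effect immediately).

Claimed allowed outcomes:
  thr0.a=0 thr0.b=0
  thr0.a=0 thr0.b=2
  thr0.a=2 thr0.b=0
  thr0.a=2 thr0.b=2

spurious: thr0.a=2 thr0.b=0

outcome vector order: (thr0.a,thr0.b)
[SC] allowed = {(0,0), (0,2), (2,2)}
claimed∖SC = {(2,0)}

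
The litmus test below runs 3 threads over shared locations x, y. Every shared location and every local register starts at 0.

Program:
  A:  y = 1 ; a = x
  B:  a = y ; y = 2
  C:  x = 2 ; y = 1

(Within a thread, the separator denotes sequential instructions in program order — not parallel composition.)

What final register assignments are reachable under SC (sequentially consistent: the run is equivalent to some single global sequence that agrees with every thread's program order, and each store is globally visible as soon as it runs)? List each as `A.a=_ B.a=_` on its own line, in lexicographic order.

outcome vector order: (A.a,B.a)
|SC outcomes| = 4

A.a=0 B.a=0
A.a=0 B.a=1
A.a=2 B.a=0
A.a=2 B.a=1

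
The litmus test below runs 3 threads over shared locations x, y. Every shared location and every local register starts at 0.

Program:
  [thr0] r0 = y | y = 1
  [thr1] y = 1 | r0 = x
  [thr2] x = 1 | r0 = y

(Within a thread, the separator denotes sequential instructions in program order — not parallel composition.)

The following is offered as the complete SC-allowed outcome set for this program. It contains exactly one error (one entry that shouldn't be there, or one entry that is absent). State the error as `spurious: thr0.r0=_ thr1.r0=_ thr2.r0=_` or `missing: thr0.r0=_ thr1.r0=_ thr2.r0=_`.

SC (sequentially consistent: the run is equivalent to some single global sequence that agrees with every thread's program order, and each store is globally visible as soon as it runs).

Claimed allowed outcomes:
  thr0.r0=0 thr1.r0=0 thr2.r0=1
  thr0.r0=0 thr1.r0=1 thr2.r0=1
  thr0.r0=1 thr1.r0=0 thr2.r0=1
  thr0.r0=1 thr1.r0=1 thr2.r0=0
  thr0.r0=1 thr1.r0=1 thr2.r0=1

missing: thr0.r0=0 thr1.r0=1 thr2.r0=0

outcome vector order: (thr0.r0,thr1.r0,thr2.r0)
SC: 6 outcomes — {0/0/1, 0/1/0, 0/1/1, 1/0/1, 1/1/0, 1/1/1}
SC∖claimed = {0/1/0}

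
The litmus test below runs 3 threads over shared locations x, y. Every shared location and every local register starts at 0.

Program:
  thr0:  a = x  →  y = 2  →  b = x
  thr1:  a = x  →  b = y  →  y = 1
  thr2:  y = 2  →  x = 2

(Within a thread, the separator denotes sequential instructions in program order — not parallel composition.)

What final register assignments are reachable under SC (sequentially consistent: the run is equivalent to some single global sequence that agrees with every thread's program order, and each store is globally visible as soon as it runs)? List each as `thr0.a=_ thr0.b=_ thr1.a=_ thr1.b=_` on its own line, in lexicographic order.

outcome vector order: (thr0.a,thr0.b,thr1.a,thr1.b)
|SC outcomes| = 9

thr0.a=0 thr0.b=0 thr1.a=0 thr1.b=0
thr0.a=0 thr0.b=0 thr1.a=0 thr1.b=2
thr0.a=0 thr0.b=0 thr1.a=2 thr1.b=2
thr0.a=0 thr0.b=2 thr1.a=0 thr1.b=0
thr0.a=0 thr0.b=2 thr1.a=0 thr1.b=2
thr0.a=0 thr0.b=2 thr1.a=2 thr1.b=2
thr0.a=2 thr0.b=2 thr1.a=0 thr1.b=0
thr0.a=2 thr0.b=2 thr1.a=0 thr1.b=2
thr0.a=2 thr0.b=2 thr1.a=2 thr1.b=2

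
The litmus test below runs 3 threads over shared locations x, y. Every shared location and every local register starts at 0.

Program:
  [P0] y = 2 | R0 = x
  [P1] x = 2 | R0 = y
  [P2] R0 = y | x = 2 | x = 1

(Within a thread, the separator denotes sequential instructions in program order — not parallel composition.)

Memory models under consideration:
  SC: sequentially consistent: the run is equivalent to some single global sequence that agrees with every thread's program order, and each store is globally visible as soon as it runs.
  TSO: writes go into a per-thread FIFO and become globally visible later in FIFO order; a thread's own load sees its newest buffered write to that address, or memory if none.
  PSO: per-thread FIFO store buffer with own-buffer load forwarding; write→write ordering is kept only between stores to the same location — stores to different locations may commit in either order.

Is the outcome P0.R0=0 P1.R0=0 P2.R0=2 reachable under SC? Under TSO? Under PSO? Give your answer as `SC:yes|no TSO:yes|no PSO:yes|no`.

outcome vector order: (P0.R0,P1.R0,P2.R0)
[SC] allowed = {0/2/0; 0/2/2; 1/0/0; 1/0/2; 1/2/0; 1/2/2; 2/0/0; 2/0/2; 2/2/0; 2/2/2}
[TSO] allowed = {0/0/0; 0/0/2; 0/2/0; 0/2/2; 1/0/0; 1/0/2; 1/2/0; 1/2/2; 2/0/0; 2/0/2; 2/2/0; 2/2/2}
[PSO] allowed = {0/0/0; 0/0/2; 0/2/0; 0/2/2; 1/0/0; 1/0/2; 1/2/0; 1/2/2; 2/0/0; 2/0/2; 2/2/0; 2/2/2}
target 0/0/2 ∈ {TSO,PSO}

SC:no TSO:yes PSO:yes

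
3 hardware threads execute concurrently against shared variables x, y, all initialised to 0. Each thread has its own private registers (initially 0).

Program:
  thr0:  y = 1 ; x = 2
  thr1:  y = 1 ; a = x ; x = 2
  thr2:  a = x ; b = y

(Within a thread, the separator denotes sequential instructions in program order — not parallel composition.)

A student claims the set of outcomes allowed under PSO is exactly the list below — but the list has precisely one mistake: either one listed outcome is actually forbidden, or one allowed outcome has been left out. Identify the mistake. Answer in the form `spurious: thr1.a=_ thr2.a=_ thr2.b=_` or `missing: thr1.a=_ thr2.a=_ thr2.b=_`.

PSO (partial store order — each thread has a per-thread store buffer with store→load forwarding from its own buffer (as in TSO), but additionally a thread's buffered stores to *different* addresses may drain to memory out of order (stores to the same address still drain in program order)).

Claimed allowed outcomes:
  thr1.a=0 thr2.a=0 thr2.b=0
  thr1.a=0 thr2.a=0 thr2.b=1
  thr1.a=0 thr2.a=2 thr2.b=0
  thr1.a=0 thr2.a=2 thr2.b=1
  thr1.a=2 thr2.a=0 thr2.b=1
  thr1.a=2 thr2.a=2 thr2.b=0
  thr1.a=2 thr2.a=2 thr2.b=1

outcome vector order: (thr1.a,thr2.a,thr2.b)
under PSO → (0,0,0) (0,0,1) (0,2,0) (0,2,1) (2,0,0) (2,0,1) (2,2,0) (2,2,1)
PSO∖claimed = {(2,0,0)}

missing: thr1.a=2 thr2.a=0 thr2.b=0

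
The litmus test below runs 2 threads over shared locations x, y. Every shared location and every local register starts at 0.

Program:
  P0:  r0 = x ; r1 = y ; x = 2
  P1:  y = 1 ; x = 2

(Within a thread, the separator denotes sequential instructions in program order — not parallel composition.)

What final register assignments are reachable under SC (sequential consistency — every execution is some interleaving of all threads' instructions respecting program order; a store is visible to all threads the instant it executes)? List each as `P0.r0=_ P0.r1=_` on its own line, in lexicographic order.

outcome vector order: (P0.r0,P0.r1)
|SC outcomes| = 3

P0.r0=0 P0.r1=0
P0.r0=0 P0.r1=1
P0.r0=2 P0.r1=1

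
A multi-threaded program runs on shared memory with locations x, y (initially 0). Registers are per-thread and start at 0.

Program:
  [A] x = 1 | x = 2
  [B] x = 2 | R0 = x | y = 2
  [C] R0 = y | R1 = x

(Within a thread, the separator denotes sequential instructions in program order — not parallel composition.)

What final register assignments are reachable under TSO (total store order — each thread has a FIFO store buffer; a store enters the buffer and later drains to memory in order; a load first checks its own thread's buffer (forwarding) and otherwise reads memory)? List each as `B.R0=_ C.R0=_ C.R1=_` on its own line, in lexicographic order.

B.R0=1 C.R0=0 C.R1=0
B.R0=1 C.R0=0 C.R1=1
B.R0=1 C.R0=0 C.R1=2
B.R0=1 C.R0=2 C.R1=1
B.R0=1 C.R0=2 C.R1=2
B.R0=2 C.R0=0 C.R1=0
B.R0=2 C.R0=0 C.R1=1
B.R0=2 C.R0=0 C.R1=2
B.R0=2 C.R0=2 C.R1=1
B.R0=2 C.R0=2 C.R1=2

outcome vector order: (B.R0,C.R0,C.R1)
|TSO outcomes| = 10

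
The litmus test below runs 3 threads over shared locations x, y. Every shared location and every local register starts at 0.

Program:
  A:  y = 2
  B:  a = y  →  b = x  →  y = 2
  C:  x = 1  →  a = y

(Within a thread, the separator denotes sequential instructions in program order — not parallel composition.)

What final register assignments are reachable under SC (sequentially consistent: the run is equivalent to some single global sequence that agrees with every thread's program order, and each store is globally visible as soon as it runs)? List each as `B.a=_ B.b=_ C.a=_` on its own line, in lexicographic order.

B.a=0 B.b=0 C.a=0
B.a=0 B.b=0 C.a=2
B.a=0 B.b=1 C.a=0
B.a=0 B.b=1 C.a=2
B.a=2 B.b=0 C.a=2
B.a=2 B.b=1 C.a=0
B.a=2 B.b=1 C.a=2

outcome vector order: (B.a,B.b,C.a)
|SC outcomes| = 7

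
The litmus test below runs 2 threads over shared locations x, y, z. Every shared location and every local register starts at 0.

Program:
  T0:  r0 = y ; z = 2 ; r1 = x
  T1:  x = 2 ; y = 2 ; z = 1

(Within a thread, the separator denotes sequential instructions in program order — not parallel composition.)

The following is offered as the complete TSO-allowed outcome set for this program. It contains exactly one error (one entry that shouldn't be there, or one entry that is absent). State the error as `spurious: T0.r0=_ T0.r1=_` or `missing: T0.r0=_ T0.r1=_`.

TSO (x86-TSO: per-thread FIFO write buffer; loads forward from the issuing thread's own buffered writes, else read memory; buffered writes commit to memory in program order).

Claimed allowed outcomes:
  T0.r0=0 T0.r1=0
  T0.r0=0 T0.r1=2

missing: T0.r0=2 T0.r1=2

outcome vector order: (T0.r0,T0.r1)
[TSO] allowed = {(0,0); (0,2); (2,2)}
TSO∖claimed = {(2,2)}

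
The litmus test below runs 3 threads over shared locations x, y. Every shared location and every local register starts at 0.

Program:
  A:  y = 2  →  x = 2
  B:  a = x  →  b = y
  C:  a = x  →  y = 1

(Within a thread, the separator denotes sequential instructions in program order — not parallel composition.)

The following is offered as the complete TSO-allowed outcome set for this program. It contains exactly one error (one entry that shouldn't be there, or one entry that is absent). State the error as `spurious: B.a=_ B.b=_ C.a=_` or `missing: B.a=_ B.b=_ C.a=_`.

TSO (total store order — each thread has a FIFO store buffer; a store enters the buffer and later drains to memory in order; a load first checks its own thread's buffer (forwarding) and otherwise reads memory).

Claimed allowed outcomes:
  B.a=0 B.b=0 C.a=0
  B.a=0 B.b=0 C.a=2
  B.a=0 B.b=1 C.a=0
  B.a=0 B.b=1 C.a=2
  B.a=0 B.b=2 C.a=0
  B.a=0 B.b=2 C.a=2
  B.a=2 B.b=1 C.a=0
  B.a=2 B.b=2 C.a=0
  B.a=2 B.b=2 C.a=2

missing: B.a=2 B.b=1 C.a=2

outcome vector order: (B.a,B.b,C.a)
TSO (10): (0,0,0) (0,0,2) (0,1,0) (0,1,2) (0,2,0) (0,2,2) (2,1,0) (2,1,2) (2,2,0) (2,2,2)
TSO∖claimed = {(2,1,2)}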